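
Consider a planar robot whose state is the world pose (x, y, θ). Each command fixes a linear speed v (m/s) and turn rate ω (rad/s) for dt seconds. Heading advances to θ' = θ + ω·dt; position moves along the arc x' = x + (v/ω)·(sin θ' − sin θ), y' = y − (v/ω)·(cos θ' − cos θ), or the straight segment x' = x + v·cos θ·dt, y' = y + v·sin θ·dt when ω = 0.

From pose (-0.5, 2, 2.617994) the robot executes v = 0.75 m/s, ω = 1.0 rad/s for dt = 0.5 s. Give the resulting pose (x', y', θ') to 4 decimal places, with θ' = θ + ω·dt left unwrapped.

θ' = 2.6180 + 1.0·0.5 = 3.1180
R = v/ω = 0.75/1.0 = 0.7500
x' = -0.5 + 0.7500·(sin 3.1180 − sin 2.6180) = -0.8573
y' = 2 − 0.7500·(cos 3.1180 − cos 2.6180) = 2.1003

(-0.8573, 2.1003, 3.1180)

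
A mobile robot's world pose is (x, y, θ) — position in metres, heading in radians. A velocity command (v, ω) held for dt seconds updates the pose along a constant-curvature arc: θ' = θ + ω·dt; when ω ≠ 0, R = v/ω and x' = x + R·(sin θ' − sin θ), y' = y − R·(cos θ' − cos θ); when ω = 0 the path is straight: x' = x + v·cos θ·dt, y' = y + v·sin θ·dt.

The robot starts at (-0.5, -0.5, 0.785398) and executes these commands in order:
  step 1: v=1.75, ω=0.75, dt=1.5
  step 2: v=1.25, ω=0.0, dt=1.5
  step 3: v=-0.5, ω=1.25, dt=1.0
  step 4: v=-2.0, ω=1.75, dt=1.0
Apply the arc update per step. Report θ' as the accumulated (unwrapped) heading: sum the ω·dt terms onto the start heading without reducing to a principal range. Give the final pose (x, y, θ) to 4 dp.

(0.9093, 4.7959, 4.9104)

step 1: θ'=1.9104 (R=2.3333) → pose (0.0502, 1.9272, 1.9104)
step 2: θ'=1.9104 (straight) → pose (-0.5744, 3.6951, 1.9104)
step 3: θ'=3.1604 (R=-0.4000) → pose (-0.1898, 3.4284, 3.1604)
step 4: θ'=4.9104 (R=-1.1429) → pose (0.9093, 4.7959, 4.9104)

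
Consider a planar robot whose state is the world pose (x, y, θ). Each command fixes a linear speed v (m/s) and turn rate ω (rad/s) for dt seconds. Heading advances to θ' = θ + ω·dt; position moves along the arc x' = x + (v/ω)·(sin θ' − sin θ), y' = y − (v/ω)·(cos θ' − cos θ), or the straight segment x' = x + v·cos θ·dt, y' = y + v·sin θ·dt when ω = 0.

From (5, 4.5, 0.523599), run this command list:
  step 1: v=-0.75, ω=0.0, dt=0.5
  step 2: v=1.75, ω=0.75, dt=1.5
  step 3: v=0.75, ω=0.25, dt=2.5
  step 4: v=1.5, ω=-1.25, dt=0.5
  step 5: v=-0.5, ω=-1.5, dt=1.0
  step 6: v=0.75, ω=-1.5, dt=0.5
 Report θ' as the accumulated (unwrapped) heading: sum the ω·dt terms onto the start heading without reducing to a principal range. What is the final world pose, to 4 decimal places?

(4.9262, 8.4651, -0.6014)

step 1: θ'=0.5236 (straight) → pose (4.6752, 4.3125, 0.5236)
step 2: θ'=1.6486 (R=2.3333) → pose (5.8348, 6.5146, 1.6486)
step 3: θ'=2.2736 (R=3.0000) → pose (5.1330, 8.2205, 2.2736)
step 4: θ'=1.6486 (R=-1.2000) → pose (4.8523, 8.9028, 1.6486)
step 5: θ'=0.1486 (R=0.3333) → pose (4.5693, 8.5473, 0.1486)
step 6: θ'=-0.6014 (R=-0.5000) → pose (4.9262, 8.4651, -0.6014)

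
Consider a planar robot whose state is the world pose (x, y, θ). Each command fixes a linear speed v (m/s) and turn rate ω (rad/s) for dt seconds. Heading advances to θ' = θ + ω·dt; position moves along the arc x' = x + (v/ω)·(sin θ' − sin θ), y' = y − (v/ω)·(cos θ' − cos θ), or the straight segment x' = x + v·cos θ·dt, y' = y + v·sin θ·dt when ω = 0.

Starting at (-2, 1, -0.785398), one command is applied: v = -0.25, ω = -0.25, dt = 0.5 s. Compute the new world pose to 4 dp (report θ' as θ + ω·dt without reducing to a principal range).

(-2.0826, 1.0937, -0.9104)

θ' = -0.7854 + -0.25·0.5 = -0.9104
R = v/ω = -0.25/-0.25 = 1.0000
x' = -2 + 1.0000·(sin -0.9104 − sin -0.7854) = -2.0826
y' = 1 − 1.0000·(cos -0.9104 − cos -0.7854) = 1.0937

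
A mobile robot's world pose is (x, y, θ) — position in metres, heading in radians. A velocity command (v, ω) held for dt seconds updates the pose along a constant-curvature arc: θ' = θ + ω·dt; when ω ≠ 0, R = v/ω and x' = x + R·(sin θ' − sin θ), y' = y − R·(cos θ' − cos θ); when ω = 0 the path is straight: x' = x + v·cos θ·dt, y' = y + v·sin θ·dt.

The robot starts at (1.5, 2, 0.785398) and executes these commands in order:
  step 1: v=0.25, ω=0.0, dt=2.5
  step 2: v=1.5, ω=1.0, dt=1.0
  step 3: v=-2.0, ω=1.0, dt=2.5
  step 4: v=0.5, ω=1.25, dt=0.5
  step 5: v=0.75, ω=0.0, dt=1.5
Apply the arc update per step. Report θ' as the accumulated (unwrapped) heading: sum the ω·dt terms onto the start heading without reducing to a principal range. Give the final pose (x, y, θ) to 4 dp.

step 1: θ'=0.7854 (straight) → pose (1.9419, 2.4419, 0.7854)
step 2: θ'=1.7854 (R=1.5000) → pose (2.3469, 3.8220, 1.7854)
step 3: θ'=4.2854 (R=-2.0000) → pose (6.1214, 3.4197, 4.2854)
step 4: θ'=4.9104 (R=0.4000) → pose (6.0933, 3.1753, 4.9104)
step 5: θ'=4.9104 (straight) → pose (6.3146, 2.0723, 4.9104)

(6.3146, 2.0723, 4.9104)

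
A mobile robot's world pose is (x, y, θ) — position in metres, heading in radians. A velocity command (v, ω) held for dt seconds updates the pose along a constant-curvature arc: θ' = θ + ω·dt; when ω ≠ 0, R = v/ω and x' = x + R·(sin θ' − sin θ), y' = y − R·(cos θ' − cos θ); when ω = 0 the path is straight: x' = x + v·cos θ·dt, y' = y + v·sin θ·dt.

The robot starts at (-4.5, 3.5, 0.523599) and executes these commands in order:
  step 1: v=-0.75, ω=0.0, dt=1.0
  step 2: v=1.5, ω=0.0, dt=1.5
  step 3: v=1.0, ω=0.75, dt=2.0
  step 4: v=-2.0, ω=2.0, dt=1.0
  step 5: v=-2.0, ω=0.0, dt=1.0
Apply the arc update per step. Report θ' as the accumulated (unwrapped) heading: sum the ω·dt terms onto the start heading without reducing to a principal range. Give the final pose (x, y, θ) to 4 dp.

(0.2738, 7.3339, 4.0236)

step 1: θ'=0.5236 (straight) → pose (-5.1495, 3.1250, 0.5236)
step 2: θ'=0.5236 (straight) → pose (-3.2010, 4.2500, 0.5236)
step 3: θ'=2.0236 (R=1.3333) → pose (-2.6687, 5.9880, 2.0236)
step 4: θ'=4.0236 (R=-1.0000) → pose (-0.9974, 5.7899, 4.0236)
step 5: θ'=4.0236 (straight) → pose (0.2738, 7.3339, 4.0236)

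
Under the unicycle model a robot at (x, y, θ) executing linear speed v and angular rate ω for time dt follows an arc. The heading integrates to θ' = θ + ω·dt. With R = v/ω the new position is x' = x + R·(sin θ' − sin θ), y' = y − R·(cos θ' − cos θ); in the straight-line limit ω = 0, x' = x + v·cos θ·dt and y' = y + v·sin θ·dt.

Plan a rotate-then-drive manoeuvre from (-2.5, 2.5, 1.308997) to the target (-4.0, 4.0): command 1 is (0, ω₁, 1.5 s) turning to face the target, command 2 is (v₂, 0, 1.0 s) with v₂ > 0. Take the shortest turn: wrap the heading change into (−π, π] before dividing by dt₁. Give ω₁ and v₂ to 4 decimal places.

heading to target = atan2(4−2.5, -4−-2.5) = 2.3562
Δθ = wrap(2.3562 − 1.3090) = 1.0472; ω₁ = Δθ/dt₁ = 0.6981
distance = √((-4−-2.5)² + (4−2.5)²) = 2.1213; v₂ = distance/dt₂ = 2.1213

ω₁ = 0.6981, v₂ = 2.1213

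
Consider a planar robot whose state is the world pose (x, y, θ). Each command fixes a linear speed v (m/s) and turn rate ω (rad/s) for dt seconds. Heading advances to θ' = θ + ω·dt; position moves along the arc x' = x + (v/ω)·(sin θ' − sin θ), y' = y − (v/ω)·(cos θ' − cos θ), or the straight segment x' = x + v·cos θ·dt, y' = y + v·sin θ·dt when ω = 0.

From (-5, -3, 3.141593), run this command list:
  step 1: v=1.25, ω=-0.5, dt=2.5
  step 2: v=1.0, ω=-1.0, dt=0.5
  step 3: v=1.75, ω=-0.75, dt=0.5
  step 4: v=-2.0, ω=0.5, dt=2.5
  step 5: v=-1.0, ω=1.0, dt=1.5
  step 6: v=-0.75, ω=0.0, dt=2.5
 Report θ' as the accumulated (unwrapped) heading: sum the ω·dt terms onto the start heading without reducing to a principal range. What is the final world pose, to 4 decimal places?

(-3.8913, -3.7247, 3.7666)

step 1: θ'=1.8916 (R=-2.5000) → pose (-7.3725, -1.2883, 1.8916)
step 2: θ'=1.3916 (R=-1.0000) → pose (-7.4075, -0.7947, 1.3916)
step 3: θ'=1.0166 (R=-2.3333) → pose (-7.0956, 0.0173, 1.0166)
step 4: θ'=2.2666 (R=-4.0000) → pose (-6.7645, -4.6517, 2.2666)
step 5: θ'=3.7666 (R=-1.0000) → pose (-5.4118, -4.8217, 3.7666)
step 6: θ'=3.7666 (straight) → pose (-3.8913, -3.7247, 3.7666)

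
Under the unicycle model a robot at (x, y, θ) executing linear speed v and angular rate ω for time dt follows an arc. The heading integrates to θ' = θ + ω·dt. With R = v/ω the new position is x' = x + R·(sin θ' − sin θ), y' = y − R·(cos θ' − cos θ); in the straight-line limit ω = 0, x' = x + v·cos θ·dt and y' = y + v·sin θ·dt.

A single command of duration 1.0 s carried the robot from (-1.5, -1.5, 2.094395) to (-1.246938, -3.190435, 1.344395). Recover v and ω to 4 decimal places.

v = -1.7500, ω = -0.7500

Δθ = 1.344395 − 2.094395 = -0.750000
ω = Δθ/dt = -0.750000/1.0 = -0.7500
R = −Δy/(cos θ' − cos θ) = 2.3333
v = R·ω = 2.3333·-0.7500 = -1.7500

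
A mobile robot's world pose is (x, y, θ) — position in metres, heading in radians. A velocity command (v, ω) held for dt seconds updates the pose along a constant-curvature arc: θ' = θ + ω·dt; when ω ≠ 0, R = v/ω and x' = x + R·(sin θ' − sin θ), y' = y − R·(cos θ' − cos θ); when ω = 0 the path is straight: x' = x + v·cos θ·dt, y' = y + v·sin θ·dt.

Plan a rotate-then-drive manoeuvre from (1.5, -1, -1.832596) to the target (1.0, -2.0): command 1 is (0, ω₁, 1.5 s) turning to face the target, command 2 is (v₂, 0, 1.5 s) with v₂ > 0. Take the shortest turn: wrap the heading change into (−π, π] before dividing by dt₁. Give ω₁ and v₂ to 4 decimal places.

ω₁ = -0.1346, v₂ = 0.7454

heading to target = atan2(-2−-1, 1−1.5) = -2.0344
Δθ = wrap(-2.0344 − -1.8326) = -0.2018; ω₁ = Δθ/dt₁ = -0.1346
distance = √((1−1.5)² + (-2−-1)²) = 1.1180; v₂ = distance/dt₂ = 0.7454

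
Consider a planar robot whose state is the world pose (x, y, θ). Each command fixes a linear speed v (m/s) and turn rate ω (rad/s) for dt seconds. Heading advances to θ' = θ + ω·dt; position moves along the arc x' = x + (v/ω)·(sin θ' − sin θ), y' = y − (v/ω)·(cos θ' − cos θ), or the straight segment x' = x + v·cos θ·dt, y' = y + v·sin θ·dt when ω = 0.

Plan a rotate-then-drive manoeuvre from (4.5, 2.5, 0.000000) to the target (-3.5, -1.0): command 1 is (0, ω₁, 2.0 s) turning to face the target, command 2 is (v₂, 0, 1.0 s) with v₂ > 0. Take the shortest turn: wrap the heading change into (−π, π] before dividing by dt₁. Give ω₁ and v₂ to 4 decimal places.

ω₁ = -1.3646, v₂ = 8.7321

heading to target = atan2(-1−2.5, -3.5−4.5) = -2.7292
Δθ = wrap(-2.7292 − 0.0000) = -2.7292; ω₁ = Δθ/dt₁ = -1.3646
distance = √((-3.5−4.5)² + (-1−2.5)²) = 8.7321; v₂ = distance/dt₂ = 8.7321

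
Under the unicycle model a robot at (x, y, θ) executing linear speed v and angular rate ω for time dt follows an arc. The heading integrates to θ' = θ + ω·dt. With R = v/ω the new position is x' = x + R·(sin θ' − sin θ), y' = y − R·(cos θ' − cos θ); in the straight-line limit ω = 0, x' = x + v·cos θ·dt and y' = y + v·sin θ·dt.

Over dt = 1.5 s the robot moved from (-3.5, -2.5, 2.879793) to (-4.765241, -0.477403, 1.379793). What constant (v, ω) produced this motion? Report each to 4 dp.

v = 1.7500, ω = -1.0000

Δθ = 1.379793 − 2.879793 = -1.500000
ω = Δθ/dt = -1.500000/1.5 = -1.0000
R = −Δy/(cos θ' − cos θ) = -1.7500
v = R·ω = -1.7500·-1.0000 = 1.7500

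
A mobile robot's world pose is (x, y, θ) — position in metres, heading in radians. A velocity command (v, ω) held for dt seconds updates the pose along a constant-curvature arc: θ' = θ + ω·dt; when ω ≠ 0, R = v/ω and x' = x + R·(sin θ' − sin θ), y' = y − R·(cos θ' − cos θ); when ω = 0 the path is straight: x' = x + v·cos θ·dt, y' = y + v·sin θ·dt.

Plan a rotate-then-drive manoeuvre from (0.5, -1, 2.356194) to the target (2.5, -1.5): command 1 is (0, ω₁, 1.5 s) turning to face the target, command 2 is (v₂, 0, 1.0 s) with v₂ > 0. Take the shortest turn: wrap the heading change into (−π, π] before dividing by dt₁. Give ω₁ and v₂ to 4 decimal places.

heading to target = atan2(-1.5−-1, 2.5−0.5) = -0.2450
Δθ = wrap(-0.2450 − 2.3562) = -2.6012; ω₁ = Δθ/dt₁ = -1.7341
distance = √((2.5−0.5)² + (-1.5−-1)²) = 2.0616; v₂ = distance/dt₂ = 2.0616

ω₁ = -1.7341, v₂ = 2.0616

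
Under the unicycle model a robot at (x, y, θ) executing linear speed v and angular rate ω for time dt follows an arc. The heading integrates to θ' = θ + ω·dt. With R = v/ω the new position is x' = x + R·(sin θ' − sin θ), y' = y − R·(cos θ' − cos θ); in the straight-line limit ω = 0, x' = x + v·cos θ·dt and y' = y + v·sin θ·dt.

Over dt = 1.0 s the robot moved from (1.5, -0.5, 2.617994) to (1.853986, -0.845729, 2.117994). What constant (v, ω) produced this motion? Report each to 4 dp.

v = -0.5000, ω = -0.5000

Δθ = 2.117994 − 2.617994 = -0.500000
ω = Δθ/dt = -0.500000/1.0 = -0.5000
R = Δx/(sin θ' − sin θ) = 1.0000
v = R·ω = 1.0000·-0.5000 = -0.5000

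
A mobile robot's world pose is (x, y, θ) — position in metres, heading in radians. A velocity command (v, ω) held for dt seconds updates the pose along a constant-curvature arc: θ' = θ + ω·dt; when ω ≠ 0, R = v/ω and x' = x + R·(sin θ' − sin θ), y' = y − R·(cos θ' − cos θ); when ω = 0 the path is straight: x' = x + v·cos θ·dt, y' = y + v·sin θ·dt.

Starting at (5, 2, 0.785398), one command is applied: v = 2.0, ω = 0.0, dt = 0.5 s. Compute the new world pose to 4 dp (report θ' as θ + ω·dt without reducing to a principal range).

(5.7071, 2.7071, 0.7854)

θ' = 0.7854 + 0.0·0.5 = 0.7854
ω = 0 → straight: x' = 5 + 2.0·cos(0.7854)·0.5 = 5.7071
y' = 2 + 2.0·sin(0.7854)·0.5 = 2.7071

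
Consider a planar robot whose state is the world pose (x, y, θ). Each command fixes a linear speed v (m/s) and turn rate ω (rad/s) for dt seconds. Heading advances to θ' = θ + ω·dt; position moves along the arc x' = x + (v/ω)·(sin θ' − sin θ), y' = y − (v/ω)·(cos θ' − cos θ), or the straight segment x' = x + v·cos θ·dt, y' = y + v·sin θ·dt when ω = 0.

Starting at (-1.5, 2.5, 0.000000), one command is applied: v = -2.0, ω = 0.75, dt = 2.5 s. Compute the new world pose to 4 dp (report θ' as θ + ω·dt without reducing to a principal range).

(-4.0442, -0.9654, 1.8750)

θ' = 0.0000 + 0.75·2.5 = 1.8750
R = v/ω = -2.0/0.75 = -2.6667
x' = -1.5 + -2.6667·(sin 1.8750 − sin 0.0000) = -4.0442
y' = 2.5 − -2.6667·(cos 1.8750 − cos 0.0000) = -0.9654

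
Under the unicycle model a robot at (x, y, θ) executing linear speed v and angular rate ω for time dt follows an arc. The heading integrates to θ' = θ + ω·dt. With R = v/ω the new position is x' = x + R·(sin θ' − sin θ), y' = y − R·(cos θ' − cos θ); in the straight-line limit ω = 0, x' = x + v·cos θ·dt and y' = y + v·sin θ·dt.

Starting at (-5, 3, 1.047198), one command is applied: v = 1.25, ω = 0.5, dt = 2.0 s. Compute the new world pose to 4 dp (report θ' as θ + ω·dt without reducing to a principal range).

θ' = 1.0472 + 0.5·2.0 = 2.0472
R = v/ω = 1.25/0.5 = 2.5000
x' = -5 + 2.5000·(sin 2.0472 − sin 1.0472) = -4.9434
y' = 3 − 2.5000·(cos 2.0472 − cos 1.0472) = 5.3965

(-4.9434, 5.3965, 2.0472)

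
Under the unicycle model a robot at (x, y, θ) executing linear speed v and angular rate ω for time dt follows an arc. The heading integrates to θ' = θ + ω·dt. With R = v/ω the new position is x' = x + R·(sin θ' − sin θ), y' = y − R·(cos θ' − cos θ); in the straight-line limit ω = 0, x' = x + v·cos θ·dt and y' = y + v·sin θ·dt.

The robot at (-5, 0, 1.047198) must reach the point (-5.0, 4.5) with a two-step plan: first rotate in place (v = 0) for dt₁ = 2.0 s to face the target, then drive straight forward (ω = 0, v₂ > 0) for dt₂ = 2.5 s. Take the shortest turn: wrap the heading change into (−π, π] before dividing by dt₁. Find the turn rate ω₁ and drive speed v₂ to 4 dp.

heading to target = atan2(4.5−0, -5−-5) = 1.5708
Δθ = wrap(1.5708 − 1.0472) = 0.5236; ω₁ = Δθ/dt₁ = 0.2618
distance = √((-5−-5)² + (4.5−0)²) = 4.5000; v₂ = distance/dt₂ = 1.8000

ω₁ = 0.2618, v₂ = 1.8000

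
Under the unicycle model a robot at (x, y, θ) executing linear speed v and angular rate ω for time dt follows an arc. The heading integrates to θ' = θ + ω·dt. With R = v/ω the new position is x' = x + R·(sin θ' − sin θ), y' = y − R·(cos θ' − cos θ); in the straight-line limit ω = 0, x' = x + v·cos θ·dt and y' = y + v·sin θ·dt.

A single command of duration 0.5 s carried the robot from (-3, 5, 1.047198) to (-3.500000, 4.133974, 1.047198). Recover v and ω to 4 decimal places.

Δθ = 1.047198 − 1.047198 = 0.000000
ω = Δθ/dt = 0.000000/0.5 = 0.0000
ω = 0 → v = (Δx·cos θ + Δy·sin θ)/dt = -2.0000

v = -2.0000, ω = 0.0000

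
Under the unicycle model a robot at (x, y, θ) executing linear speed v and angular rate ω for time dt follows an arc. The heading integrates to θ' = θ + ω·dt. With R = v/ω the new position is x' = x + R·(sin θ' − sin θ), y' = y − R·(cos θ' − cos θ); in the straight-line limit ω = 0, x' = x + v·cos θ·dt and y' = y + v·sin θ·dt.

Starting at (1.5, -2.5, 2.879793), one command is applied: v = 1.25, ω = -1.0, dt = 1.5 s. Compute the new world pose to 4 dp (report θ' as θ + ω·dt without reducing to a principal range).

θ' = 2.8798 + -1.0·1.5 = 1.3798
R = v/ω = 1.25/-1.0 = -1.2500
x' = 1.5 + -1.2500·(sin 1.3798 − sin 2.8798) = 0.5963
y' = -2.5 − -1.2500·(cos 1.3798 − cos 2.8798) = -1.0553

(0.5963, -1.0553, 1.3798)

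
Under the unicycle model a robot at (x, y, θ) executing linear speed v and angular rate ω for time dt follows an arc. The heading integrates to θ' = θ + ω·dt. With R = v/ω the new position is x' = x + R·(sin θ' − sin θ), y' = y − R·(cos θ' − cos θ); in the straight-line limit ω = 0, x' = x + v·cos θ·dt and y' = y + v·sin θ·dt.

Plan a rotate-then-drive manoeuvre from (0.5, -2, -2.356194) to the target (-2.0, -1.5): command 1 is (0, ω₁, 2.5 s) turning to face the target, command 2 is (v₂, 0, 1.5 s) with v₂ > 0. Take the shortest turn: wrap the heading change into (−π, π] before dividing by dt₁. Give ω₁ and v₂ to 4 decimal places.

ω₁ = -0.3931, v₂ = 1.6997

heading to target = atan2(-1.5−-2, -2−0.5) = 2.9442
Δθ = wrap(2.9442 − -2.3562) = -0.9828; ω₁ = Δθ/dt₁ = -0.3931
distance = √((-2−0.5)² + (-1.5−-2)²) = 2.5495; v₂ = distance/dt₂ = 1.6997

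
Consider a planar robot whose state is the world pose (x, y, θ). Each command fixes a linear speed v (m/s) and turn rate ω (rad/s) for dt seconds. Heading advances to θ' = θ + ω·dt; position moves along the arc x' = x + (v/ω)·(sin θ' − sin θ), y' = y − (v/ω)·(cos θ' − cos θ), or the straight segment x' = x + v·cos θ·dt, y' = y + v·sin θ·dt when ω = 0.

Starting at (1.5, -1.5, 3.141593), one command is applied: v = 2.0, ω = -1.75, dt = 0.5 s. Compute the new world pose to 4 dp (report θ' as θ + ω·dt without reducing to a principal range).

θ' = 3.1416 + -1.75·0.5 = 2.2666
R = v/ω = 2.0/-1.75 = -1.1429
x' = 1.5 + -1.1429·(sin 2.2666 − sin 3.1416) = 0.6228
y' = -1.5 − -1.1429·(cos 2.2666 − cos 3.1416) = -1.0897

(0.6228, -1.0897, 2.2666)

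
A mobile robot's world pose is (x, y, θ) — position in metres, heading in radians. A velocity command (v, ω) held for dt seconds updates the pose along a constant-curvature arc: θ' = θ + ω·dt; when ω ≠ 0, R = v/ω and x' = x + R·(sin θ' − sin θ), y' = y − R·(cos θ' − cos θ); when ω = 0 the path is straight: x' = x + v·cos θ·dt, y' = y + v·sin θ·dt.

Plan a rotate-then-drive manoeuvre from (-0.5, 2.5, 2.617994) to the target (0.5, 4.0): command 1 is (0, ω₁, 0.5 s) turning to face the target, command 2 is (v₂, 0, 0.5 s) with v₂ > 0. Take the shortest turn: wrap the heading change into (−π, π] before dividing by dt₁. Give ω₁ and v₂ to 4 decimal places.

ω₁ = -3.2704, v₂ = 3.6056

heading to target = atan2(4−2.5, 0.5−-0.5) = 0.9828
Δθ = wrap(0.9828 − 2.6180) = -1.6352; ω₁ = Δθ/dt₁ = -3.2704
distance = √((0.5−-0.5)² + (4−2.5)²) = 1.8028; v₂ = distance/dt₂ = 3.6056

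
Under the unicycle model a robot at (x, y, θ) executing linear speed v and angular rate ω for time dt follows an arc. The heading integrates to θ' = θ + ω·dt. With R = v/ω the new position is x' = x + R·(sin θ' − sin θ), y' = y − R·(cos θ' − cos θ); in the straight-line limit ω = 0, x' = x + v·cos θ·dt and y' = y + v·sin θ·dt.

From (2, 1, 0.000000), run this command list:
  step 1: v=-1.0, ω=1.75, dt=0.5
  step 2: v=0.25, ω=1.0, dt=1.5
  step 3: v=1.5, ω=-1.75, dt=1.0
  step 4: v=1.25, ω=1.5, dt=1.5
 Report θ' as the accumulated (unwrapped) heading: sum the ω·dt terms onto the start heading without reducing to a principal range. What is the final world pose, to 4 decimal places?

(1.3680, 3.9274, 2.8750)

step 1: θ'=0.8750 (R=-0.5714) → pose (1.5614, 0.7949, 0.8750)
step 2: θ'=2.3750 (R=0.2500) → pose (1.5429, 1.1352, 2.3750)
step 3: θ'=0.6250 (R=-0.8571) → pose (1.6360, 2.4477, 0.6250)
step 4: θ'=2.8750 (R=0.8333) → pose (1.3680, 3.9274, 2.8750)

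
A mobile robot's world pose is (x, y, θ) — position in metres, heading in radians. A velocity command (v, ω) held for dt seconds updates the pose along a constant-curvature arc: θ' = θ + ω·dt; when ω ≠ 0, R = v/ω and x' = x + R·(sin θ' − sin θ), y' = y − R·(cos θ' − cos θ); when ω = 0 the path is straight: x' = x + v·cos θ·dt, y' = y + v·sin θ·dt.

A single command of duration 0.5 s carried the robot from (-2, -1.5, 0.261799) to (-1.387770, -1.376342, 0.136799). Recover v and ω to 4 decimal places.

v = 1.2500, ω = -0.2500

Δθ = 0.136799 − 0.261799 = -0.125000
ω = Δθ/dt = -0.125000/0.5 = -0.2500
R = Δx/(sin θ' − sin θ) = -5.0000
v = R·ω = -5.0000·-0.2500 = 1.2500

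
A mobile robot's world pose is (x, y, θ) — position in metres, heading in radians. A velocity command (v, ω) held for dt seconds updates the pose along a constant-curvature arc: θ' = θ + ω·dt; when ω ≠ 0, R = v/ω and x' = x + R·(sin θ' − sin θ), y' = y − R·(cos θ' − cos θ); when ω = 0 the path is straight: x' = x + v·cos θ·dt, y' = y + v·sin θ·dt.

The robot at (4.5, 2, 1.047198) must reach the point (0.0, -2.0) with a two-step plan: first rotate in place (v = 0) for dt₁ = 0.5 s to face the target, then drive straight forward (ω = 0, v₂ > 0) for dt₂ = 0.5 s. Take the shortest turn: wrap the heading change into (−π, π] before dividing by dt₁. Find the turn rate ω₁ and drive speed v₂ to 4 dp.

ω₁ = 5.6421, v₂ = 12.0416

heading to target = atan2(-2−2, 0−4.5) = -2.4150
Δθ = wrap(-2.4150 − 1.0472) = 2.8210; ω₁ = Δθ/dt₁ = 5.6421
distance = √((0−4.5)² + (-2−2)²) = 6.0208; v₂ = distance/dt₂ = 12.0416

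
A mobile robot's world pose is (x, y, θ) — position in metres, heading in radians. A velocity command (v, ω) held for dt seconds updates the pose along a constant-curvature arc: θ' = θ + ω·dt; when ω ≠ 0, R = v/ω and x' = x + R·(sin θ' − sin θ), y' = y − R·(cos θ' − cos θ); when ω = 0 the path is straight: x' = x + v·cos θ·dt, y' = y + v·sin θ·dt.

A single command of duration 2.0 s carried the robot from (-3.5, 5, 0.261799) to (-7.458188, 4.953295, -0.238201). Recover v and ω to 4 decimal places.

Δθ = -0.238201 − 0.261799 = -0.500000
ω = Δθ/dt = -0.500000/2.0 = -0.2500
R = Δx/(sin θ' − sin θ) = 8.0000
v = R·ω = 8.0000·-0.2500 = -2.0000

v = -2.0000, ω = -0.2500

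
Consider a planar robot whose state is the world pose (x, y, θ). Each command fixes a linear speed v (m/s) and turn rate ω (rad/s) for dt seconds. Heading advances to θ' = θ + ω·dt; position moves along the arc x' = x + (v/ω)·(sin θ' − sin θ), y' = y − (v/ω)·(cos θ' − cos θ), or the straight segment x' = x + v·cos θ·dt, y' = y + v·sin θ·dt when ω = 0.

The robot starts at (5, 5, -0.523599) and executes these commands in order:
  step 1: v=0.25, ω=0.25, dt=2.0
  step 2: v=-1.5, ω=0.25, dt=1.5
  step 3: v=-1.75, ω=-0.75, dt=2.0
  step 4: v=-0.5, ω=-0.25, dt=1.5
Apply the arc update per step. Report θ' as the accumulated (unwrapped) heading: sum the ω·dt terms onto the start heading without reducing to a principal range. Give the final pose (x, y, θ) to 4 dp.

(0.1645, 6.4611, -1.5236)

step 1: θ'=-0.0236 (R=1.0000) → pose (5.4764, 4.8663, -0.0236)
step 2: θ'=0.3514 (R=-6.0000) → pose (3.2695, 4.5013, 0.3514)
step 3: θ'=-1.1486 (R=2.3333) → pose (0.3379, 5.7359, -1.1486)
step 4: θ'=-1.5236 (R=2.0000) → pose (0.1645, 6.4611, -1.5236)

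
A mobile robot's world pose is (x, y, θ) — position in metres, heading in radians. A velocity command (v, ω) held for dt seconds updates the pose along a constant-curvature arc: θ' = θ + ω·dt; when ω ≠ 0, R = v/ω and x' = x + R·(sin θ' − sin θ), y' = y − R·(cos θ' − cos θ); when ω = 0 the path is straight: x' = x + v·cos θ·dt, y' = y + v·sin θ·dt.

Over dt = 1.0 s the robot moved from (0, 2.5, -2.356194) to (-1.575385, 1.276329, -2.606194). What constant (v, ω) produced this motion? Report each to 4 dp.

v = 2.0000, ω = -0.2500

Δθ = -2.606194 − -2.356194 = -0.250000
ω = Δθ/dt = -0.250000/1.0 = -0.2500
R = Δx/(sin θ' − sin θ) = -8.0000
v = R·ω = -8.0000·-0.2500 = 2.0000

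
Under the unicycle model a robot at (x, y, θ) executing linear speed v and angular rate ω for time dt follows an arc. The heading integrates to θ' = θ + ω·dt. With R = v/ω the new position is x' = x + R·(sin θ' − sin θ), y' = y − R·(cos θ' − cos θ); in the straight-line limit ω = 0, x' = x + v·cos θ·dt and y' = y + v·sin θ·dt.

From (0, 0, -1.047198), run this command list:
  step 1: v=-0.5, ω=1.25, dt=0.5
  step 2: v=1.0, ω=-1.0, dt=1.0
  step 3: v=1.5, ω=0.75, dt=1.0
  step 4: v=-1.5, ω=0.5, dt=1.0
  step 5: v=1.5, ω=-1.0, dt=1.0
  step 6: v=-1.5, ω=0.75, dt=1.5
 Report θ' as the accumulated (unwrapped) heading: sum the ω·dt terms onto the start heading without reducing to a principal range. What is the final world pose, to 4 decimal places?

(-0.8483, -0.9339, -0.0472)

step 1: θ'=-0.4222 (R=-0.4000) → pose (-0.1825, 0.1649, -0.4222)
step 2: θ'=-1.4222 (R=-1.0000) → pose (0.3967, -0.5993, -1.4222)
step 3: θ'=-0.6722 (R=2.0000) → pose (1.1293, -1.8681, -0.6722)
step 4: θ'=-0.1722 (R=-3.0000) → pose (-0.2248, -1.2598, -0.1722)
step 5: θ'=-1.1722 (R=-1.5000) → pose (0.9006, -2.1554, -1.1722)
step 6: θ'=-0.0472 (R=-2.0000) → pose (-0.8483, -0.9339, -0.0472)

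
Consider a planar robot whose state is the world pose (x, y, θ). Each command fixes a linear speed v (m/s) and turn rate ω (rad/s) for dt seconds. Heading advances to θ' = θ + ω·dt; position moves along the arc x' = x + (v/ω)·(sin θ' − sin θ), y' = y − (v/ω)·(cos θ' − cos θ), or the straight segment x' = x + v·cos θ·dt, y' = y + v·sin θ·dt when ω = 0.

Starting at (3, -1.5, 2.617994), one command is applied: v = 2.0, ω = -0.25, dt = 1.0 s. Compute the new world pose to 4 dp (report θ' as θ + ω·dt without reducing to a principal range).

θ' = 2.6180 + -0.25·1.0 = 2.3680
R = v/ω = 2.0/-0.25 = -8.0000
x' = 3 + -8.0000·(sin 2.3680 − sin 2.6180) = 1.4103
y' = -1.5 − -8.0000·(cos 2.3680 − cos 2.6180) = -0.2950

(1.4103, -0.2950, 2.3680)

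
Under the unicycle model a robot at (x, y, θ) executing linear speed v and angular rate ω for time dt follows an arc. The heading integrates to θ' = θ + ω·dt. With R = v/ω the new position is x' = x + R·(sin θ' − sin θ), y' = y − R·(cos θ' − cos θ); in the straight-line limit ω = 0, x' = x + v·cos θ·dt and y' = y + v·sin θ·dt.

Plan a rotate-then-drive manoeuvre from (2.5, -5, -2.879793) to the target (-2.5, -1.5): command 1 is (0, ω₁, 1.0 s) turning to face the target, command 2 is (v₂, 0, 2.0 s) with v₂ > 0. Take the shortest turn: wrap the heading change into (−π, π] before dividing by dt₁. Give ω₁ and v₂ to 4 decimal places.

heading to target = atan2(-1.5−-5, -2.5−2.5) = 2.5309
Δθ = wrap(2.5309 − -2.8798) = -0.8725; ω₁ = Δθ/dt₁ = -0.8725
distance = √((-2.5−2.5)² + (-1.5−-5)²) = 6.1033; v₂ = distance/dt₂ = 3.0516

ω₁ = -0.8725, v₂ = 3.0516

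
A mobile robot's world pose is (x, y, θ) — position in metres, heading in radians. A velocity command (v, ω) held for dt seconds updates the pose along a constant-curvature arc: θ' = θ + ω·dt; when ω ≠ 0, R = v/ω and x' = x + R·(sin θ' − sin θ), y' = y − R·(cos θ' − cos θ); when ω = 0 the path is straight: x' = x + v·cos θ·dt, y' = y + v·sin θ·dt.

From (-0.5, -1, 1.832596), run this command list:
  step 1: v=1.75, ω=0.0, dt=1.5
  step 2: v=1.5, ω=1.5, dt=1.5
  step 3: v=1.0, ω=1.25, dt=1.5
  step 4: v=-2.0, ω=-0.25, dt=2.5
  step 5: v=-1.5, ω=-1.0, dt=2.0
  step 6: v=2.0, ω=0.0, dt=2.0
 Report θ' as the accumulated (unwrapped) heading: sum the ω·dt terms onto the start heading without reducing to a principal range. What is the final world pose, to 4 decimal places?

(-9.5054, 5.1518, 3.3326)

step 1: θ'=1.8326 (straight) → pose (-1.1794, 1.5356, 1.8326)
step 2: θ'=4.0826 (R=1.0000) → pose (-2.9535, 1.8657, 4.0826)
step 3: θ'=5.9576 (R=0.8000) → pose (-2.5629, 0.6366, 5.9576)
step 4: θ'=5.3326 (R=8.0000) → pose (-6.5140, 3.5666, 5.3326)
step 5: θ'=3.3326 (R=1.5000) → pose (-5.5781, 5.9112, 3.3326)
step 6: θ'=3.3326 (straight) → pose (-9.5054, 5.1518, 3.3326)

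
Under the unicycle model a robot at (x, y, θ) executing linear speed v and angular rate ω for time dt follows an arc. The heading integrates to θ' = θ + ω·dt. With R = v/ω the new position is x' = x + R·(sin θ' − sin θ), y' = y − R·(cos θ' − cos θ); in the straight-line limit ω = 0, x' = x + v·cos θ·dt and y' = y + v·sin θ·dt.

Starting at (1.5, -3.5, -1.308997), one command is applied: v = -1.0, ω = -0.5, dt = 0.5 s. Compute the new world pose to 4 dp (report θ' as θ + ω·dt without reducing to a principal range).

(1.4320, -3.0060, -1.5590)

θ' = -1.3090 + -0.5·0.5 = -1.5590
R = v/ω = -1.0/-0.5 = 2.0000
x' = 1.5 + 2.0000·(sin -1.5590 − sin -1.3090) = 1.4320
y' = -3.5 − 2.0000·(cos -1.5590 − cos -1.3090) = -3.0060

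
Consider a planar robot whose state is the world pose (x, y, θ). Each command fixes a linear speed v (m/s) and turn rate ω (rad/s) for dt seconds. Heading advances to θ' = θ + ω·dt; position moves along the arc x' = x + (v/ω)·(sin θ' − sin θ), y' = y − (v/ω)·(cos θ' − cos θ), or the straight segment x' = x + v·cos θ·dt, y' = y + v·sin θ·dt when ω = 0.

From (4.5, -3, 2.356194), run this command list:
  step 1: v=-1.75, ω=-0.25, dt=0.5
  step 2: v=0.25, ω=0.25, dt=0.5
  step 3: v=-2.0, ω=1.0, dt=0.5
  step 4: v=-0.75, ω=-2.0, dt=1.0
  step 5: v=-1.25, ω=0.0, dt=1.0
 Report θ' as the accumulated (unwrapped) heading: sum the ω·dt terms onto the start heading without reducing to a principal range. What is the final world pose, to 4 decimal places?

step 1: θ'=2.2312 (R=7.0000) → pose (5.0785, -3.6557, 2.2312)
step 2: θ'=2.3562 (R=1.0000) → pose (4.9958, -3.5621, 2.3562)
step 3: θ'=2.8562 (R=-2.0000) → pose (5.8470, -4.0669, 2.8562)
step 4: θ'=0.8562 (R=0.3750) → pose (6.0247, -4.6725, 0.8562)
step 5: θ'=0.8562 (straight) → pose (5.2055, -5.6167, 0.8562)

(5.2055, -5.6167, 0.8562)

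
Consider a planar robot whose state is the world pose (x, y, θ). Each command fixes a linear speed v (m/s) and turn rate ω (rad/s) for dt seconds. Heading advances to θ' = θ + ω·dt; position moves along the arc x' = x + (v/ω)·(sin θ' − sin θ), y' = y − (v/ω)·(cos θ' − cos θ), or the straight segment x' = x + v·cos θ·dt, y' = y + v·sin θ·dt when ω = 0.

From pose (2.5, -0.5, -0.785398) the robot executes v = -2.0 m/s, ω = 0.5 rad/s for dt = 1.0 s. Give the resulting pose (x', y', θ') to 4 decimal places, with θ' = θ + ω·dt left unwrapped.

θ' = -0.7854 + 0.5·1.0 = -0.2854
R = v/ω = -2.0/0.5 = -4.0000
x' = 2.5 + -4.0000·(sin -0.2854 − sin -0.7854) = 0.7977
y' = -0.5 − -4.0000·(cos -0.2854 − cos -0.7854) = 0.5098

(0.7977, 0.5098, -0.2854)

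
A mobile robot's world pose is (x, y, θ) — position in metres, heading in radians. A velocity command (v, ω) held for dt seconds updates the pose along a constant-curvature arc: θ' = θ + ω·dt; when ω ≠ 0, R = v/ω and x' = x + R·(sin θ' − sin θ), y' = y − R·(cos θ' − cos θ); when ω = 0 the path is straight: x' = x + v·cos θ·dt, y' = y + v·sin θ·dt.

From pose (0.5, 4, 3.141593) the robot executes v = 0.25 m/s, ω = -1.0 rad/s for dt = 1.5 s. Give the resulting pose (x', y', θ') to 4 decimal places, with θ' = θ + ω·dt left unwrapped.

(0.2506, 4.2323, 1.6416)

θ' = 3.1416 + -1.0·1.5 = 1.6416
R = v/ω = 0.25/-1.0 = -0.2500
x' = 0.5 + -0.2500·(sin 1.6416 − sin 3.1416) = 0.2506
y' = 4 − -0.2500·(cos 1.6416 − cos 3.1416) = 4.2323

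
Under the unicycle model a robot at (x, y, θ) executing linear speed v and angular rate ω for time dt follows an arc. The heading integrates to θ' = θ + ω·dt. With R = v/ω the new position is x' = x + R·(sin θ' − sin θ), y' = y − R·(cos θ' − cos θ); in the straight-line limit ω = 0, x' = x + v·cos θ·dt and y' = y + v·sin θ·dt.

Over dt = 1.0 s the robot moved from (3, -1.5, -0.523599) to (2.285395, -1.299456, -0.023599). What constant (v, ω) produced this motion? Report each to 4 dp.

Δθ = -0.023599 − -0.523599 = 0.500000
ω = Δθ/dt = 0.500000/1.0 = 0.5000
R = Δx/(sin θ' − sin θ) = -1.5000
v = R·ω = -1.5000·0.5000 = -0.7500

v = -0.7500, ω = 0.5000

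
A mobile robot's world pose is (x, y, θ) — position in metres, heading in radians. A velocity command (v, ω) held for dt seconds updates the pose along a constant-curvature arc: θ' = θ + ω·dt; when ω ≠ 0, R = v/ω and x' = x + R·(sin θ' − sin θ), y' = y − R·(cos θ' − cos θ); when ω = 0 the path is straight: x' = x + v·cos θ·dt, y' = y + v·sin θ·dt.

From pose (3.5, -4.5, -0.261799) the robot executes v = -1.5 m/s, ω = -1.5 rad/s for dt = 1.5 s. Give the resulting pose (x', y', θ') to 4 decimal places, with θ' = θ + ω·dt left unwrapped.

(3.1698, -2.7259, -2.5118)

θ' = -0.2618 + -1.5·1.5 = -2.5118
R = v/ω = -1.5/-1.5 = 1.0000
x' = 3.5 + 1.0000·(sin -2.5118 − sin -0.2618) = 3.1698
y' = -4.5 − 1.0000·(cos -2.5118 − cos -0.2618) = -2.7259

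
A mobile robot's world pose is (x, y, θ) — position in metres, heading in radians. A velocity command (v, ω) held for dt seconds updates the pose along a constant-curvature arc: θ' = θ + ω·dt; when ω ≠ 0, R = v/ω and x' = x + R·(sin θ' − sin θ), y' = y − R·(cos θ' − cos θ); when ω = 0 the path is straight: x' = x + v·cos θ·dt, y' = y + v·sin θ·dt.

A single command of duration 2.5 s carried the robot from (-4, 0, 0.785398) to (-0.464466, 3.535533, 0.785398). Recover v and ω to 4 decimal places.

Δθ = 0.785398 − 0.785398 = 0.000000
ω = Δθ/dt = 0.000000/2.5 = 0.0000
ω = 0 → v = (Δx·cos θ + Δy·sin θ)/dt = 2.0000

v = 2.0000, ω = 0.0000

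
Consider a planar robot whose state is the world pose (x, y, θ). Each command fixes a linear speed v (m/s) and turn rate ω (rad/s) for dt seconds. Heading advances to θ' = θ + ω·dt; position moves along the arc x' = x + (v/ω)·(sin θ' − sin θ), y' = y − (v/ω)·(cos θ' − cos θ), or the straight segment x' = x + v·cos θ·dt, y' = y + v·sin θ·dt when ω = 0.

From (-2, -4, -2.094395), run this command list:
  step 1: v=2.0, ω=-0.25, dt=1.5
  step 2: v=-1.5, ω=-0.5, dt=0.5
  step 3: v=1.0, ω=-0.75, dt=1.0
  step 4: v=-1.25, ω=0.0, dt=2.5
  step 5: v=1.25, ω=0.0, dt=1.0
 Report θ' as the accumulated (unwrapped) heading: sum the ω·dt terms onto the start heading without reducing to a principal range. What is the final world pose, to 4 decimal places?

(-2.5082, -6.5202, -3.4694)

step 1: θ'=-2.4694 (R=-8.0000) → pose (-3.9465, -6.2596, -2.4694)
step 2: θ'=-2.7194 (R=3.0000) → pose (-3.3077, -5.8704, -2.7194)
step 3: θ'=-3.4694 (R=-1.3333) → pose (-4.2834, -5.9165, -3.4694)
step 4: θ'=-3.4694 (straight) → pose (-1.3248, -6.9227, -3.4694)
step 5: θ'=-3.4694 (straight) → pose (-2.5082, -6.5202, -3.4694)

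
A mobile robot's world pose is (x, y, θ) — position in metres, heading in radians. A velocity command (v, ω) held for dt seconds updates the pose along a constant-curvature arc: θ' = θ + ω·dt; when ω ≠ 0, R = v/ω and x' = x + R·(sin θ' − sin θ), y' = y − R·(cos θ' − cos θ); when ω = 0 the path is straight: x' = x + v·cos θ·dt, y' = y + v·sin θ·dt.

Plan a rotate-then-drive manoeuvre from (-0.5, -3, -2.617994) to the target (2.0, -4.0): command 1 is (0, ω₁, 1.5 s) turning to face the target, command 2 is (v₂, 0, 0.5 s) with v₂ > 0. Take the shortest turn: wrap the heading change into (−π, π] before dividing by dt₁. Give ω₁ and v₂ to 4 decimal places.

heading to target = atan2(-4−-3, 2−-0.5) = -0.3805
Δθ = wrap(-0.3805 − -2.6180) = 2.2375; ω₁ = Δθ/dt₁ = 1.4917
distance = √((2−-0.5)² + (-4−-3)²) = 2.6926; v₂ = distance/dt₂ = 5.3852

ω₁ = 1.4917, v₂ = 5.3852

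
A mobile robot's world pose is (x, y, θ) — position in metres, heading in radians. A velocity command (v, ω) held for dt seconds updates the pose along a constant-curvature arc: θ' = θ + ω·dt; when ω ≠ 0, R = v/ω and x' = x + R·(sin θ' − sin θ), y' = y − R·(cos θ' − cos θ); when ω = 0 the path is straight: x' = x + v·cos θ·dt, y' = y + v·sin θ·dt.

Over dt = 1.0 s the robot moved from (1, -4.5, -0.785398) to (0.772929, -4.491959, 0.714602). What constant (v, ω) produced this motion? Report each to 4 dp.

v = -0.2500, ω = 1.5000

Δθ = 0.714602 − -0.785398 = 1.500000
ω = Δθ/dt = 1.500000/1.0 = 1.5000
R = Δx/(sin θ' − sin θ) = -0.1667
v = R·ω = -0.1667·1.5000 = -0.2500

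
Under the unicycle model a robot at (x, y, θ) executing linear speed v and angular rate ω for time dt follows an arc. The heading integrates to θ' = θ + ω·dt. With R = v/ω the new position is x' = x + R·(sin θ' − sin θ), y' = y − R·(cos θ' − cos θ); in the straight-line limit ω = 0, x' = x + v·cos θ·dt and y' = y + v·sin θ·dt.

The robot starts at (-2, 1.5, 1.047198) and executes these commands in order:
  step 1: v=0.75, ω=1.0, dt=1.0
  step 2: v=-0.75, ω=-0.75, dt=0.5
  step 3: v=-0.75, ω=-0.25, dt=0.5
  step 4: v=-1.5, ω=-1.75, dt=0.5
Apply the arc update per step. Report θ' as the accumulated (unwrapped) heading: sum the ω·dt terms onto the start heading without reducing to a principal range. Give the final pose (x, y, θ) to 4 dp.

step 1: θ'=2.0472 (R=0.7500) → pose (-1.9830, 2.2189, 2.0472)
step 2: θ'=1.6722 (R=1.0000) → pose (-1.8768, 1.8616, 1.6722)
step 3: θ'=1.5472 (R=3.0000) → pose (-1.8622, 1.4871, 1.5472)
step 4: θ'=0.6722 (R=0.8571) → pose (-2.1854, 0.8367, 0.6722)

(-2.1854, 0.8367, 0.6722)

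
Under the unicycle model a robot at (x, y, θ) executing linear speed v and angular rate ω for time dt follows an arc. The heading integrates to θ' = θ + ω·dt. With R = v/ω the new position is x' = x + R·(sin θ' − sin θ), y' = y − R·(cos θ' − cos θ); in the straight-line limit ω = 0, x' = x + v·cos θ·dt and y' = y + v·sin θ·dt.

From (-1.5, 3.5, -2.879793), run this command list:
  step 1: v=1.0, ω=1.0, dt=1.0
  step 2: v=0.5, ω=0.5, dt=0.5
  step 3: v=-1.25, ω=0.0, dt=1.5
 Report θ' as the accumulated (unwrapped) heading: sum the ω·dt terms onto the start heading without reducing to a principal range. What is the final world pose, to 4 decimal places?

(-2.1289, 4.4648, -1.6298)

step 1: θ'=-1.8798 (R=1.0000) → pose (-2.1938, 2.8382, -1.8798)
step 2: θ'=-1.6298 (R=1.0000) → pose (-2.2394, 2.5930, -1.6298)
step 3: θ'=-1.6298 (straight) → pose (-2.1289, 4.4648, -1.6298)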